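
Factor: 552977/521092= 2^( - 2)*11^( - 1)*13^(  -  1 )*607^1=607/572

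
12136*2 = 24272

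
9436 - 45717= - 36281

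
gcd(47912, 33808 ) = 8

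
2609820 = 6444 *405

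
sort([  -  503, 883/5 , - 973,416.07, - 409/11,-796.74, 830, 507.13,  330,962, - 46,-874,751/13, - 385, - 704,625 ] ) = [ - 973, - 874,-796.74, - 704, - 503 , - 385,-46, - 409/11,751/13,883/5,330,  416.07,507.13,625, 830,962] 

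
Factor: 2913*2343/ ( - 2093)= -6825159/2093   =  - 3^2*7^ (  -  1)*11^1*13^( - 1 )*23^( - 1 )*71^1*971^1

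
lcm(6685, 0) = 0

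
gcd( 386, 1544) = 386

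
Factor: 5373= 3^3*199^1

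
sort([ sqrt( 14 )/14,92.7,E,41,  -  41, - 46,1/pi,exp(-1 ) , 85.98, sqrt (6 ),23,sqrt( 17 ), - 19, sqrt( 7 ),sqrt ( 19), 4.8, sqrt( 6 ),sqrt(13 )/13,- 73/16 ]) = [ - 46, -41,-19,-73/16,sqrt( 14)/14, sqrt(13 )/13,  1/pi, exp( - 1) , sqrt(6 ), sqrt( 6) , sqrt ( 7),E,sqrt( 17 ),sqrt( 19),4.8, 23,41,85.98,92.7 ]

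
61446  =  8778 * 7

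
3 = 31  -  28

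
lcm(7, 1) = 7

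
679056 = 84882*8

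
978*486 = 475308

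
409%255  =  154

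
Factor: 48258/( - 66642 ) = -21/29 = - 3^1 * 7^1*29^( - 1)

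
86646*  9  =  779814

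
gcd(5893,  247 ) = 1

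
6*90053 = 540318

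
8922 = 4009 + 4913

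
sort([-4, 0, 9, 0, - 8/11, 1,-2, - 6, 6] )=[-6, - 4, - 2, - 8/11 , 0 , 0, 1, 6,9 ] 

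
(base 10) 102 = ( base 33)33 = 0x66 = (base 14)74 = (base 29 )3F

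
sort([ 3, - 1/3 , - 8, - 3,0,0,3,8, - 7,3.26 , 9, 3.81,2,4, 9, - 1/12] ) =[ - 8, - 7,  -  3,-1/3, - 1/12 , 0,0,2, 3,3,3.26,3.81,4,8,9,9] 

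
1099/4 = 1099/4 = 274.75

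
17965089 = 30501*589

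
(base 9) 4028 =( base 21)6E2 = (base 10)2942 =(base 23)5CL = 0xB7E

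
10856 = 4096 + 6760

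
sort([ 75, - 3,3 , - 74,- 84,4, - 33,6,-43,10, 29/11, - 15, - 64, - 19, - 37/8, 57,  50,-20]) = [  -  84, - 74,-64, - 43, - 33, - 20, - 19, - 15, - 37/8, - 3,29/11,3,4,6,10, 50, 57,75]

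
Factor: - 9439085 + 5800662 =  - 127^1*28649^1 = - 3638423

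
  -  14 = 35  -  49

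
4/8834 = 2/4417 =0.00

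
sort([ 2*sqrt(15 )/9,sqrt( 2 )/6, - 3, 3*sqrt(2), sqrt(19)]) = [ - 3, sqrt(2 ) /6, 2*sqrt(15 )/9, 3 *sqrt(2 ), sqrt(19 ) ] 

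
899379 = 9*99931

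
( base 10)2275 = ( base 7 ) 6430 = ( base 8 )4343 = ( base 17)7EE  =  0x8e3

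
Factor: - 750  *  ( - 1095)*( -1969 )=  - 2^1*3^2*5^4  *11^1 * 73^1*179^1 =- 1617041250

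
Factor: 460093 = 53^1*8681^1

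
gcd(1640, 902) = 82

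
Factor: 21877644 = 2^2*3^1*67^1*27211^1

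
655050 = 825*794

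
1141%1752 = 1141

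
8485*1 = 8485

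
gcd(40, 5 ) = 5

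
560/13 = 43 + 1/13 = 43.08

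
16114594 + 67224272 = 83338866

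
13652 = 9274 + 4378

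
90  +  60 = 150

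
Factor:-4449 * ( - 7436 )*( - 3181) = - 2^2 * 3^1*11^1*13^2 *1483^1*3181^1=- 105236272284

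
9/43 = 9/43 = 0.21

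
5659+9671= 15330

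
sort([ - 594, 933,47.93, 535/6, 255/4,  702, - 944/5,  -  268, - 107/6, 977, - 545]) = [ - 594, - 545, - 268,- 944/5, - 107/6,47.93, 255/4, 535/6, 702,933,977]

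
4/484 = 1/121 = 0.01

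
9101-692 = 8409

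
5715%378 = 45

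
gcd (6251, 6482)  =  7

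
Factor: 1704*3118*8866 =2^5 * 3^1*11^1*13^1 * 31^1*71^1*1559^1 = 47105696352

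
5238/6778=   2619/3389 = 0.77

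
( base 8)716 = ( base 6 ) 2050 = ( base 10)462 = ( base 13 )297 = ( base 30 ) FC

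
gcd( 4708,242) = 22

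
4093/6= 682 + 1/6= 682.17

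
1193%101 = 82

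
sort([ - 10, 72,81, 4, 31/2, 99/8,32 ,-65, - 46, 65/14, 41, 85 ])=[  -  65, - 46, - 10, 4 , 65/14 , 99/8,31/2,32, 41,  72 , 81 , 85 ]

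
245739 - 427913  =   - 182174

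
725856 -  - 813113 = 1538969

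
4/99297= 4/99297= 0.00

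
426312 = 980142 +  - 553830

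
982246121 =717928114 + 264318007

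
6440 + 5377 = 11817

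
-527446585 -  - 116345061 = -411101524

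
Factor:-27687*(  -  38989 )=1079488443 = 3^1*11^1*127^1*307^1 * 839^1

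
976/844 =1  +  33/211 = 1.16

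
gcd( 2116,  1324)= 4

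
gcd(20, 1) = 1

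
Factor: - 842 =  - 2^1*421^1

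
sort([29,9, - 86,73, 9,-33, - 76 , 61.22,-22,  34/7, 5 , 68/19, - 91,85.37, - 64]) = [-91, - 86 , - 76, - 64, - 33, - 22, 68/19,34/7,  5, 9,9,29, 61.22 , 73, 85.37]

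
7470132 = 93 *80324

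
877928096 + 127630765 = 1005558861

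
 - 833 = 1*( - 833)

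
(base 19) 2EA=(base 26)1ca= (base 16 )3E6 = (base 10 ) 998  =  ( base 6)4342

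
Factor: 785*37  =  5^1  *  37^1*157^1   =  29045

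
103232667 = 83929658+19303009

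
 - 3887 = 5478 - 9365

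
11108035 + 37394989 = 48503024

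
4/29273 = 4/29273 = 0.00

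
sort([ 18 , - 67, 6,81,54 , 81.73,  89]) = [ - 67 , 6, 18, 54, 81,81.73,  89] 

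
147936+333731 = 481667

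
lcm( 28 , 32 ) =224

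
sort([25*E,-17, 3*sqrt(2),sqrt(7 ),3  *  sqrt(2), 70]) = [-17,sqrt(7), 3*sqrt( 2 ),3*sqrt(2), 25*E,  70]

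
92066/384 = 239+145/192= 239.76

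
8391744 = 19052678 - 10660934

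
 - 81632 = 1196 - 82828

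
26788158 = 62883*426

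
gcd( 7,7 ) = 7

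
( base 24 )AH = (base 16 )101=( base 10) 257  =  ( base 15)122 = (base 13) 16A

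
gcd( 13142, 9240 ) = 2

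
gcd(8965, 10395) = 55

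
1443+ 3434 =4877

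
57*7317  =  417069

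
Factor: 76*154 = 11704 = 2^3*7^1*11^1*19^1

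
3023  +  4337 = 7360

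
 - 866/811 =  - 2+ 756/811 = - 1.07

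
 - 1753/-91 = 1753/91=19.26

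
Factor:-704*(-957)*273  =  2^6*3^2*7^1*11^2*13^1*29^1 = 183927744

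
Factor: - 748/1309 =- 4/7= - 2^2* 7^( - 1 ) 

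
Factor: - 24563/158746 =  - 121/782 = -  2^(-1 ) * 11^2*17^ ( - 1) *23^( - 1 ) 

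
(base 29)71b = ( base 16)1727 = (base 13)290c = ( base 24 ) A6N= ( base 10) 5927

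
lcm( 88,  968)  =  968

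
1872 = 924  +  948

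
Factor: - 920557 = -11^1*53^1*1579^1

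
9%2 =1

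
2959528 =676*4378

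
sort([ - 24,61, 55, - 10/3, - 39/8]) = [ - 24, - 39/8, - 10/3, 55, 61 ]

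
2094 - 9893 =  - 7799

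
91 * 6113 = 556283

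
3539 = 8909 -5370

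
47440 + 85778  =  133218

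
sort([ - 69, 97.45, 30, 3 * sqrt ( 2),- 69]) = [ - 69 ,- 69, 3 * sqrt(2 ), 30  ,  97.45]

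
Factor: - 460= - 2^2 * 5^1*23^1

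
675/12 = 56 + 1/4 = 56.25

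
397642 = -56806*( - 7)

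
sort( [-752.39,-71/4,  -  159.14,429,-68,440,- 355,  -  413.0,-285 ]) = [ - 752.39, - 413.0,-355,-285,-159.14,- 68,-71/4,429, 440]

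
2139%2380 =2139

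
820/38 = 410/19 = 21.58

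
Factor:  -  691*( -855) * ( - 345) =-3^3 *5^2*19^1*23^1*  691^1 = - 203827725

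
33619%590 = 579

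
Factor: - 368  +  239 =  - 3^1 * 43^1 = - 129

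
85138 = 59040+26098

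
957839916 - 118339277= 839500639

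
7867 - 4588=3279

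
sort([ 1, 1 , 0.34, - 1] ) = [ - 1, 0.34, 1, 1]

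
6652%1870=1042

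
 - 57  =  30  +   - 87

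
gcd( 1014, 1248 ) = 78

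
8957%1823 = 1665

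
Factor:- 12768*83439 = -1065349152 = -  2^5*3^3*7^1*19^1*73^1 * 127^1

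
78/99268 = 3/3818 = 0.00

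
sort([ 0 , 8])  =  [ 0,8]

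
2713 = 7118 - 4405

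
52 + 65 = 117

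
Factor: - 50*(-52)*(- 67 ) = -174200 = -2^3*5^2*13^1*67^1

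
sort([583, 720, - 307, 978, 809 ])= [  -  307, 583,720,809,978 ] 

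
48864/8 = 6108 =6108.00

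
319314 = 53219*6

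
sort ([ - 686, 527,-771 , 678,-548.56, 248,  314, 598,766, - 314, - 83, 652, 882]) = [ - 771,-686,-548.56, -314, - 83,  248, 314, 527,598,  652,  678,  766 , 882]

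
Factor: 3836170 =2^1*5^1 * 13^1*23^1*1283^1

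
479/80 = 479/80 = 5.99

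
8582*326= 2797732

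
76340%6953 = 6810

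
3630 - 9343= - 5713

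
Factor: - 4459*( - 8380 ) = 37366420 =2^2*5^1*7^3*13^1*419^1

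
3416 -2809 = 607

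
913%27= 22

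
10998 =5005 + 5993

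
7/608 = 7/608 = 0.01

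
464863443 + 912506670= 1377370113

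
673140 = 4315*156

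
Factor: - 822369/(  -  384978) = 274123/128326 =2^(-1)  *  11^( - 1 )*19^( - 1) * 307^(  -  1)*274123^1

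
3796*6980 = 26496080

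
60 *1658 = 99480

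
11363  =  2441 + 8922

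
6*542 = 3252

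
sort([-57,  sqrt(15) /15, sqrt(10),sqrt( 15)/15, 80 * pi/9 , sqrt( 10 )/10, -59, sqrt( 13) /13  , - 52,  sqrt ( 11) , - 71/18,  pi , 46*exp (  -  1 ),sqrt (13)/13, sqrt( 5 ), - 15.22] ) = [  -  59, - 57, - 52, - 15.22, - 71/18, sqrt( 15 ) /15,sqrt( 15)/15 , sqrt( 13) /13,  sqrt(13 )/13, sqrt( 10 )/10, sqrt( 5),  pi , sqrt( 10 ),sqrt(11),46*exp( - 1 ),80*pi/9 ] 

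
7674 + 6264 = 13938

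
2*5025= 10050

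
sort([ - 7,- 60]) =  [ -60,  -  7]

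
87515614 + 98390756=185906370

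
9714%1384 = 26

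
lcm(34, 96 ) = 1632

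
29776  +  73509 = 103285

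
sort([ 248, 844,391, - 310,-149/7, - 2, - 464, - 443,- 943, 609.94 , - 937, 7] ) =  [-943, - 937, - 464,  -  443 , - 310, - 149/7,-2, 7 , 248, 391,609.94, 844]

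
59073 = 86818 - 27745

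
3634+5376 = 9010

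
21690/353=61 + 157/353  =  61.44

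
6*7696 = 46176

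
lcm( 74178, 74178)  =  74178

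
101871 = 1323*77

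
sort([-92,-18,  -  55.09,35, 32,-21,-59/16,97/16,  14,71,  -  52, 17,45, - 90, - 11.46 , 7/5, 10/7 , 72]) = [ - 92 , - 90,-55.09,-52,-21, - 18, - 11.46, -59/16, 7/5, 10/7,97/16, 14,17,  32,  35, 45,71,72]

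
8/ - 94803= - 8/94803 = -  0.00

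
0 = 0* 184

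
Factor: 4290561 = 3^2 * 11^1*19^1*2281^1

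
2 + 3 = 5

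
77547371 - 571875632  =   -494328261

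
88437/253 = 349+140/253 = 349.55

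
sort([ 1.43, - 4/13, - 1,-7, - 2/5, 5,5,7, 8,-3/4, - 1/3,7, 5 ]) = [ -7, - 1, - 3/4, - 2/5, - 1/3, - 4/13,1.43,5,5,5, 7, 7,8 ] 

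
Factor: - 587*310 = - 181970= - 2^1*5^1*31^1*587^1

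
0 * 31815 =0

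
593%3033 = 593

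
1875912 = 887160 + 988752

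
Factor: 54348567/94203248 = 2^( - 4)*3^1 * 7^1*13^1* 227^1* 541^ (- 1) *877^1*10883^( - 1 ) 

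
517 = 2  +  515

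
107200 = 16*6700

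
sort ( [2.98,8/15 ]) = [ 8/15,2.98 ]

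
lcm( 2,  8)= 8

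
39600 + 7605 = 47205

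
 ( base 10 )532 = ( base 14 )2a0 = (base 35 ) f7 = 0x214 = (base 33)G4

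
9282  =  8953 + 329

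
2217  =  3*739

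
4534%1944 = 646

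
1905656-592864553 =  - 590958897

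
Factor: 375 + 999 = 1374 = 2^1*3^1*229^1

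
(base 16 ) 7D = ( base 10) 125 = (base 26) 4L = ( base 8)175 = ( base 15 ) 85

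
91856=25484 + 66372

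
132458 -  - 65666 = 198124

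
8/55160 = 1/6895=0.00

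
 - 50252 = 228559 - 278811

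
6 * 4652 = 27912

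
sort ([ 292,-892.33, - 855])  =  [ - 892.33, - 855, 292]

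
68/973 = 68/973 = 0.07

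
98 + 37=135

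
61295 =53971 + 7324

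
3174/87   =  1058/29 = 36.48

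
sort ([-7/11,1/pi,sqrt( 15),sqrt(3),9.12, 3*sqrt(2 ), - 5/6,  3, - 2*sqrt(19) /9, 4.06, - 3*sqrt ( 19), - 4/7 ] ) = [ - 3 * sqrt(19), -2*sqrt(19)/9, - 5/6 , - 7/11 , - 4/7,1/pi,sqrt(3),3, sqrt(15), 4.06,3 * sqrt(2 ),9.12 ]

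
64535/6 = 10755+5/6 = 10755.83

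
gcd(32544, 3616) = 3616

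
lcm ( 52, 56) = 728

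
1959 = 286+1673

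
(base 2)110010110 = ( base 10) 406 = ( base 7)1120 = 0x196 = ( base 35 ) BL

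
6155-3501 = 2654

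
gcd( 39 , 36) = 3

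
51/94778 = 51/94778 = 0.00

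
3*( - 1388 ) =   -  4164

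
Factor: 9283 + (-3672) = 5611= 31^1*181^1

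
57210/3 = 19070 = 19070.00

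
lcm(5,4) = 20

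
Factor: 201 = 3^1*67^1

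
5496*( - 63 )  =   - 346248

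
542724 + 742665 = 1285389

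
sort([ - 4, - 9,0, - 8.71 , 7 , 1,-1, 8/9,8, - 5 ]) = [  -  9 , - 8.71, - 5,-4, - 1, 0,8/9, 1,7, 8]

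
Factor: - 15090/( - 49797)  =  10/33= 2^1*3^( - 1)*5^1*11^( - 1) 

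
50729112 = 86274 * 588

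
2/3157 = 2/3157=0.00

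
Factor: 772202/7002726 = 386101/3501363  =  3^ (- 1)*23^1*787^( - 1) * 1483^(-1)*16787^1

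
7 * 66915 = 468405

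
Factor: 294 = 2^1*3^1*7^2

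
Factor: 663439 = 7^1*94777^1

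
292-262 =30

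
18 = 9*2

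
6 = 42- 36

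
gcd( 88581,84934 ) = 1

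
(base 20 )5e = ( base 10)114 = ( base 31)3l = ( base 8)162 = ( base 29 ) 3R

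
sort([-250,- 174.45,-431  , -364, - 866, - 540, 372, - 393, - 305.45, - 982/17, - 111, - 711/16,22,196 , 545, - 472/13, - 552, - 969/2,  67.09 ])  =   [ - 866,  -  552,- 540, - 969/2 , - 431, - 393, - 364, - 305.45, - 250, - 174.45, - 111, - 982/17, - 711/16, - 472/13, 22,67.09,  196,372 , 545 ]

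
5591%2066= 1459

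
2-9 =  - 7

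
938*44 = 41272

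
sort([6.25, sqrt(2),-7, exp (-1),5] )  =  [  -  7, exp(  -  1 ), sqrt( 2 ), 5, 6.25 ] 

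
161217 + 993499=1154716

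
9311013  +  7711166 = 17022179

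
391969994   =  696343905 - 304373911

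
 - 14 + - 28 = -42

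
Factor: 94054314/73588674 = 23^1*61^1*11173^1*12264779^( - 1 )  =  15675719/12264779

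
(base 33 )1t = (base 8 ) 76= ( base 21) 2K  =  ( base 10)62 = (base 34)1s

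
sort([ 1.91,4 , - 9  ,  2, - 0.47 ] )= [- 9, - 0.47, 1.91,2 , 4 ] 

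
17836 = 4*4459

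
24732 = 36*687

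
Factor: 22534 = 2^1*19^1*593^1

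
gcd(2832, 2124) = 708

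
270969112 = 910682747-639713635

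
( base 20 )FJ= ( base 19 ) GF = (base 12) 227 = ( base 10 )319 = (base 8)477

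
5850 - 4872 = 978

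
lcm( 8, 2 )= 8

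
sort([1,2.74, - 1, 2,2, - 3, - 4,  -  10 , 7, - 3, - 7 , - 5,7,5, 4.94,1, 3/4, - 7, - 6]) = [ - 10, - 7,-7, - 6, - 5, - 4, - 3,-3,-1,  3/4,1,1,2,2, 2.74,4.94, 5,7,  7]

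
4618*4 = 18472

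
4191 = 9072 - 4881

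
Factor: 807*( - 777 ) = -3^2*7^1*37^1*269^1 =- 627039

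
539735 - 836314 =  - 296579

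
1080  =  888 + 192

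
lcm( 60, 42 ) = 420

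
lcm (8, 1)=8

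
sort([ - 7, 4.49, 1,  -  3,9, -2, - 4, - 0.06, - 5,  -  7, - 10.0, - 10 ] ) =[ - 10.0,-10,-7, - 7,-5, - 4, - 3,-2,  -  0.06, 1,4.49,9] 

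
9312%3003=303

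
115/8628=115/8628 = 0.01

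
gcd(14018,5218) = 2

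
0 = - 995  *0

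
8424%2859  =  2706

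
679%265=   149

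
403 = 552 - 149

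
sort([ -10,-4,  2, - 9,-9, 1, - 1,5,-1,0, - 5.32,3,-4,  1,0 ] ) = [ - 10, - 9, - 9, - 5.32, - 4, - 4, - 1, - 1,  0,0,1,1,2, 3,5] 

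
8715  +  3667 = 12382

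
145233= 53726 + 91507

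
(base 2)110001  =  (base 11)45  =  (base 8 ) 61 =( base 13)3a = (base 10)49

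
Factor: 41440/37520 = 74/67= 2^1*37^1*67^( -1 )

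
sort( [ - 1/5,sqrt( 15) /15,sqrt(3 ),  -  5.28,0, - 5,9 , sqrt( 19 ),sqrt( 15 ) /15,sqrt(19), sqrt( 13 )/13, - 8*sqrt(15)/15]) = [ - 5.28,-5, - 8*sqrt(15)/15, - 1/5,0,sqrt( 15)/15,sqrt( 15 ) /15,sqrt( 13 ) /13,sqrt ( 3),sqrt( 19 ),sqrt( 19 ), 9] 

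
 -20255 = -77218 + 56963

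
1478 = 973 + 505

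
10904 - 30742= - 19838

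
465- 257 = 208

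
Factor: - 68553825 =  - 3^1 * 5^2*29^1*43^1 *733^1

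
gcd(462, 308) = 154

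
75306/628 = 119 + 287/314 = 119.91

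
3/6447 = 1/2149 = 0.00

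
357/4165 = 3/35 = 0.09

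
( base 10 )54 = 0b110110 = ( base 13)42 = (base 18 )30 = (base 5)204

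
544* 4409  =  2398496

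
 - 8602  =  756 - 9358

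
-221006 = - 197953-23053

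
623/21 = 89/3 = 29.67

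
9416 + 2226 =11642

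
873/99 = 97/11 = 8.82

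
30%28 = 2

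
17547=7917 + 9630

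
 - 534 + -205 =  - 739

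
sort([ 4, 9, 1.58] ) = [1.58,4, 9 ]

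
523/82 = 523/82 = 6.38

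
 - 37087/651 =  -  37087/651 = -56.97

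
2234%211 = 124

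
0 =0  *5243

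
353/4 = 88 + 1/4 = 88.25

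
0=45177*0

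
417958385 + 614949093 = 1032907478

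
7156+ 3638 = 10794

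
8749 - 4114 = 4635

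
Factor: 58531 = 11^1* 17^1*313^1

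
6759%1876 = 1131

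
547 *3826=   2092822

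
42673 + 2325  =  44998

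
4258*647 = 2754926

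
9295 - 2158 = 7137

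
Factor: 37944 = 2^3*3^2  *17^1 *31^1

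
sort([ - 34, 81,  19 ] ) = [  -  34,  19 , 81 ] 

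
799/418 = 1  +  381/418  =  1.91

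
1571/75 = 1571/75 = 20.95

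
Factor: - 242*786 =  - 190212 = - 2^2 * 3^1 * 11^2*131^1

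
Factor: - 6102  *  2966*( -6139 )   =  111106887948  =  2^2* 3^3 * 7^1 *113^1*877^1*1483^1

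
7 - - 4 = 11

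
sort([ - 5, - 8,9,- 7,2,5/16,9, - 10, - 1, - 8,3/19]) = [ - 10, - 8, - 8, - 7,- 5, - 1 , 3/19,5/16, 2,9,9] 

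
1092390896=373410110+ 718980786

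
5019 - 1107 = 3912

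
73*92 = 6716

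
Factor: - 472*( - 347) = 2^3* 59^1*347^1 =163784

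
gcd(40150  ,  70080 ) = 730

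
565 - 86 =479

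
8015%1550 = 265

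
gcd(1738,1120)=2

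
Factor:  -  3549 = - 3^1*7^1*13^2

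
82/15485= 82/15485= 0.01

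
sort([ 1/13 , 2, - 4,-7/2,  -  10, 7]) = [ - 10,-4, -7/2,1/13,  2,7 ]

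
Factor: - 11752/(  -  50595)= 2^3*3^( - 1)*5^ ( - 1 )*13^1*113^1*3373^(-1)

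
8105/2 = 4052  +  1/2 =4052.50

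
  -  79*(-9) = 711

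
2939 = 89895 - 86956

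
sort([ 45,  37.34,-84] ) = [-84 , 37.34, 45 ]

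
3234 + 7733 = 10967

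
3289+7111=10400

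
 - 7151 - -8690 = 1539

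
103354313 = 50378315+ 52975998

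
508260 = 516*985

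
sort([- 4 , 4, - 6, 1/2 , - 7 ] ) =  [ - 7, - 6, - 4,1/2, 4]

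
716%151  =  112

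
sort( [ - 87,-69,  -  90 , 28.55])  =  [ -90, -87, - 69,28.55]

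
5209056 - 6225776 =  - 1016720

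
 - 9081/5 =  - 9081/5 = - 1816.20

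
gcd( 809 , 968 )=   1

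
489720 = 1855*264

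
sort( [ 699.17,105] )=[ 105,699.17 ]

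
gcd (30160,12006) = 58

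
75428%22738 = 7214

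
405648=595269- 189621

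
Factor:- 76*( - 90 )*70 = 478800 = 2^4*3^2 * 5^2* 7^1*19^1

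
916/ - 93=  - 916/93 = - 9.85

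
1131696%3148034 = 1131696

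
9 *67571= 608139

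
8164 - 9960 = - 1796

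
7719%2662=2395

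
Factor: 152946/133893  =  2^1*3^( - 3)*19^( - 1 )*293^1 = 586/513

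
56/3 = 18+2/3 = 18.67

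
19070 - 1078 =17992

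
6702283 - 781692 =5920591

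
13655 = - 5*( - 2731 )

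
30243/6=5040+1/2 = 5040.50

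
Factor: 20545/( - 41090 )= - 2^( - 1 ) = -1/2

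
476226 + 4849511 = 5325737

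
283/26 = 10 + 23/26= 10.88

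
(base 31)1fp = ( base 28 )1NN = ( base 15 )66b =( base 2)10110101011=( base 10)1451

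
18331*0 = 0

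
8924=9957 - 1033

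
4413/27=163 + 4/9 = 163.44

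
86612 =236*367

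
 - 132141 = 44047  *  ( - 3)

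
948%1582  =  948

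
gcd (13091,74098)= 1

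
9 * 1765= 15885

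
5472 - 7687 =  - 2215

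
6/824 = 3/412 = 0.01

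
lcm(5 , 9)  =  45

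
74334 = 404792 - 330458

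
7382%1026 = 200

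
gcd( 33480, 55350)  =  270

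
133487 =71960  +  61527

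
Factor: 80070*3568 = 285689760 = 2^5* 3^1 *5^1 *17^1*157^1*223^1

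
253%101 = 51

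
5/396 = 5/396 =0.01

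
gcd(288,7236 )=36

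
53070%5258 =490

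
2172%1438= 734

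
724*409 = 296116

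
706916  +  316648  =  1023564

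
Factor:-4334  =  -2^1*11^1*197^1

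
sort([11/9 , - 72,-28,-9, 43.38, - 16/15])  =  [ - 72, - 28 , - 9,-16/15, 11/9, 43.38] 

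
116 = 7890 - 7774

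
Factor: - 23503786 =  - 2^1*11751893^1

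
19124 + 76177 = 95301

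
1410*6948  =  9796680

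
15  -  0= 15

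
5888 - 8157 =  - 2269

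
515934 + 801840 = 1317774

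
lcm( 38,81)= 3078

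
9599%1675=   1224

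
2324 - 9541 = - 7217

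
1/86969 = 1/86969 = 0.00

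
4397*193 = 848621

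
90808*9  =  817272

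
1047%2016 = 1047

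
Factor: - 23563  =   - 23563^1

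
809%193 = 37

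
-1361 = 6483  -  7844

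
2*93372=186744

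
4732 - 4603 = 129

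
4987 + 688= 5675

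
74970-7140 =67830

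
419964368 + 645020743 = 1064985111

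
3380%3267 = 113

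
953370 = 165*5778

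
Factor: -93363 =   -  3^1*31121^1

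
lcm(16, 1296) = 1296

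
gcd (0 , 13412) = 13412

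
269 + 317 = 586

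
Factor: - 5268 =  - 2^2*3^1*439^1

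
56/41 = 1 + 15/41 = 1.37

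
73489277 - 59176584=14312693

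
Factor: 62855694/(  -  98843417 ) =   -  2^1 * 3^2 * 11^1 * 499^( - 1) * 198083^( - 1) *317453^1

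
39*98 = 3822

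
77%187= 77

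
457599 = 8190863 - 7733264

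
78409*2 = 156818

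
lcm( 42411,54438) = 3647346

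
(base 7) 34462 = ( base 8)21157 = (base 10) 8815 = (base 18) 193d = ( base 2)10001001101111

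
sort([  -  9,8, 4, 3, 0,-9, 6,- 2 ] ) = [ - 9, - 9,-2,0, 3 , 4, 6, 8 ] 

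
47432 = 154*308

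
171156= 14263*12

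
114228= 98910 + 15318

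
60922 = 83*734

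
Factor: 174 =2^1*3^1*29^1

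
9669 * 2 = 19338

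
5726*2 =11452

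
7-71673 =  - 71666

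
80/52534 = 40/26267 = 0.00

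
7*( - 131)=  - 917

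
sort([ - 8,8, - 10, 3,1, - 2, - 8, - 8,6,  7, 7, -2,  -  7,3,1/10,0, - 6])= [  -  10, - 8, - 8, - 8, - 7, - 6, - 2, -2,0,1/10,1 , 3,3,6 , 7,7,8 ]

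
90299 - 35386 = 54913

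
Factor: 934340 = 2^2*5^1 * 11^1 * 31^1*137^1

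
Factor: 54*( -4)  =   - 2^3 * 3^3=- 216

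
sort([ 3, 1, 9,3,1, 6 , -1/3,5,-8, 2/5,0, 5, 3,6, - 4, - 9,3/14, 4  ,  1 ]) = [  -  9,  -  8 , - 4, - 1/3, 0,  3/14, 2/5, 1,1, 1, 3,  3, 3, 4, 5, 5, 6, 6, 9]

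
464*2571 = 1192944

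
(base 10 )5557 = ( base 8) 12665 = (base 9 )7554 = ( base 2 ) 1010110110101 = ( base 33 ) 53d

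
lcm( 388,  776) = 776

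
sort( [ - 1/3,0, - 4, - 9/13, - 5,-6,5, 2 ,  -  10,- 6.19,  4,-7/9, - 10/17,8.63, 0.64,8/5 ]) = [  -  10, - 6.19, - 6, - 5, - 4,  -  7/9,-9/13, -10/17,  -  1/3,0,  0.64,8/5,2,4, 5, 8.63] 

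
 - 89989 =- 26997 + -62992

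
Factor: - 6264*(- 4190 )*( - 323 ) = -8477509680 = -2^4*3^3 * 5^1*17^1*19^1 * 29^1*419^1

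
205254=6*34209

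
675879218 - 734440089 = -58560871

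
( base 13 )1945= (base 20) 98F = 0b111010111111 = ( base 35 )32u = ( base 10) 3775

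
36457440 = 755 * 48288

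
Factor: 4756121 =4756121^1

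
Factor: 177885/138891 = 885/691=3^1*5^1*59^1*691^(-1) 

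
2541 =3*847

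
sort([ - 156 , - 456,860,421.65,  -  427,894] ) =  [ -456, - 427, - 156,421.65,860,894]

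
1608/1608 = 1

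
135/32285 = 27/6457=0.00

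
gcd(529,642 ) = 1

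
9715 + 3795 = 13510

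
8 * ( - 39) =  - 312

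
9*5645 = 50805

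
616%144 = 40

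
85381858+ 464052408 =549434266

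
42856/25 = 1714+6/25 = 1714.24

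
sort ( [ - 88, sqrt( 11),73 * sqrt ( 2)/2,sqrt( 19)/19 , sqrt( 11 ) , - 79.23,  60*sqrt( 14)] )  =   [ - 88,  -  79.23, sqrt ( 19)/19, sqrt( 11),  sqrt (11 ) , 73*sqrt(2)/2, 60 * sqrt (14) ]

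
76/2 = 38 = 38.00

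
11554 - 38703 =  - 27149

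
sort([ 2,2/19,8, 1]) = [2/19, 1,2 , 8]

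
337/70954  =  337/70954 = 0.00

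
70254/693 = 7806/77 = 101.38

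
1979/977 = 2 +25/977  =  2.03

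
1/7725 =1/7725 = 0.00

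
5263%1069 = 987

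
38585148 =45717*844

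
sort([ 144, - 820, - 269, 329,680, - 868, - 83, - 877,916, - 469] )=[ - 877, - 868 , - 820 , - 469, - 269, - 83,144, 329,  680,916]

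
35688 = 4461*8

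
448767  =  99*4533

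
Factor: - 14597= -11^1*1327^1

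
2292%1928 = 364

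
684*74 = 50616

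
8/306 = 4/153 = 0.03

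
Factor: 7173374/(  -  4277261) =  - 2^1*13^2*1117^1*225119^( - 1)  =  - 377546/225119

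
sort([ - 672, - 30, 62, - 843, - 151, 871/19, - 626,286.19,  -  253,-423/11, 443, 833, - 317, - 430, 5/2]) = [ - 843, - 672, - 626, - 430, -317 , - 253,-151, - 423/11 , - 30,5/2, 871/19, 62, 286.19, 443,833 ]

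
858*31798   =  27282684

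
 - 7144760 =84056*( - 85 ) 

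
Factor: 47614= 2^1*7^1*19^1*179^1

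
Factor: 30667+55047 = 2^1*17^1 * 2521^1 = 85714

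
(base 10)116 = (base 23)51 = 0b1110100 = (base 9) 138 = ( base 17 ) 6e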